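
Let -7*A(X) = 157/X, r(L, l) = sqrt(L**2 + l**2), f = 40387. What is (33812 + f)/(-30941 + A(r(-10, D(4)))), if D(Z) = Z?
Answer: -13049277516156/5441551689355 + 163089402*sqrt(29)/5441551689355 ≈ -2.3979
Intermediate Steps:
A(X) = -157/(7*X)
(33812 + f)/(-30941 + A(r(-10, D(4)))) = (33812 + 40387)/(-30941 - 157/(7*sqrt((-10)**2 + 4**2))) = 74199/(-30941 - 157/(7*sqrt(100 + 16))) = 74199/(-30941 - 157*sqrt(29)/58/7) = 74199/(-30941 - 157*sqrt(29)/406)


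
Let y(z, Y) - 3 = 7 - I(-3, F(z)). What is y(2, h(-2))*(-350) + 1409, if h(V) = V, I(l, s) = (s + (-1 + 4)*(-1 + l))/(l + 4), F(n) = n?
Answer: -5591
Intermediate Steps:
I(l, s) = (-3 + s + 3*l)/(4 + l) (I(l, s) = (s + 3*(-1 + l))/(4 + l) = (s + (-3 + 3*l))/(4 + l) = (-3 + s + 3*l)/(4 + l))
y(z, Y) = 22 - z (y(z, Y) = 3 + (7 - (-3 + z + 3*(-3))/(4 - 3)) = 3 + (7 - (-3 + z - 9)/1) = 3 + (7 - (-12 + z)) = 3 + (7 + (12 - z)) = 3 + (19 - z) = 22 - z)
y(2, h(-2))*(-350) + 1409 = (22 - 1*2)*(-350) + 1409 = (22 - 2)*(-350) + 1409 = 20*(-350) + 1409 = -7000 + 1409 = -5591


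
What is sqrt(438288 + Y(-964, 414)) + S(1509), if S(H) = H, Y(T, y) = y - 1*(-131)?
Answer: 1509 + sqrt(438833) ≈ 2171.4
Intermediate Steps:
Y(T, y) = 131 + y (Y(T, y) = y + 131 = 131 + y)
sqrt(438288 + Y(-964, 414)) + S(1509) = sqrt(438288 + (131 + 414)) + 1509 = sqrt(438288 + 545) + 1509 = sqrt(438833) + 1509 = 1509 + sqrt(438833)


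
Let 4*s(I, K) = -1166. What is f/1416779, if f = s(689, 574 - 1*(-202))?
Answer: -583/2833558 ≈ -0.00020575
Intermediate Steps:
s(I, K) = -583/2 (s(I, K) = (¼)*(-1166) = -583/2)
f = -583/2 ≈ -291.50
f/1416779 = -583/2/1416779 = -583/2*1/1416779 = -583/2833558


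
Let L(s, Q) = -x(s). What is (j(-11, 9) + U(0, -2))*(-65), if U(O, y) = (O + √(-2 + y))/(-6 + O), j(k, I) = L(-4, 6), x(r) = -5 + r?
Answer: -585 + 65*I/3 ≈ -585.0 + 21.667*I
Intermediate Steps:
L(s, Q) = 5 - s (L(s, Q) = -(-5 + s) = 5 - s)
j(k, I) = 9 (j(k, I) = 5 - 1*(-4) = 5 + 4 = 9)
U(O, y) = (O + √(-2 + y))/(-6 + O)
(j(-11, 9) + U(0, -2))*(-65) = (9 + (0 + √(-2 - 2))/(-6 + 0))*(-65) = (9 + (0 + √(-4))/(-6))*(-65) = (9 - (0 + 2*I)/6)*(-65) = (9 - I/3)*(-65) = -585 + 65*I/3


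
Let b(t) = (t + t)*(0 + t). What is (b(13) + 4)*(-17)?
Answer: -5814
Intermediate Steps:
b(t) = 2*t² (b(t) = (2*t)*t = 2*t²)
(b(13) + 4)*(-17) = (2*13² + 4)*(-17) = (2*169 + 4)*(-17) = (338 + 4)*(-17) = 342*(-17) = -5814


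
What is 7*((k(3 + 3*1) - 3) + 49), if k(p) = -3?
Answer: 301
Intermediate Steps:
7*((k(3 + 3*1) - 3) + 49) = 7*((-3 - 3) + 49) = 7*(-6 + 49) = 7*43 = 301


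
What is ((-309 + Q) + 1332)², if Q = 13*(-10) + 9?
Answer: 813604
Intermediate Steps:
Q = -121 (Q = -130 + 9 = -121)
((-309 + Q) + 1332)² = ((-309 - 121) + 1332)² = (-430 + 1332)² = 902² = 813604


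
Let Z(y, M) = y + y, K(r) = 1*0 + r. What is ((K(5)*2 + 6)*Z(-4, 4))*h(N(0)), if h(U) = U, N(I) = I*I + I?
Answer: 0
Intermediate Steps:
K(r) = r (K(r) = 0 + r = r)
Z(y, M) = 2*y
N(I) = I + I² (N(I) = I² + I = I + I²)
((K(5)*2 + 6)*Z(-4, 4))*h(N(0)) = ((5*2 + 6)*(2*(-4)))*(0*(1 + 0)) = ((10 + 6)*(-8))*(0*1) = (16*(-8))*0 = -128*0 = 0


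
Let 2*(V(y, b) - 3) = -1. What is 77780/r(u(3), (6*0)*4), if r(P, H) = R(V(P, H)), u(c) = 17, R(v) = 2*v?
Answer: 15556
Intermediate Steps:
V(y, b) = 5/2 (V(y, b) = 3 + (½)*(-1) = 3 - ½ = 5/2)
r(P, H) = 5 (r(P, H) = 2*(5/2) = 5)
77780/r(u(3), (6*0)*4) = 77780/5 = 77780*(⅕) = 15556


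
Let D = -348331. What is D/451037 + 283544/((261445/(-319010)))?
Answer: -8159581672716315/23584273693 ≈ -3.4598e+5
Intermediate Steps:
D/451037 + 283544/((261445/(-319010))) = -348331/451037 + 283544/((261445/(-319010))) = -348331*1/451037 + 283544/((261445*(-1/319010))) = -348331/451037 + 283544/(-52289/63802) = -348331/451037 + 283544*(-63802/52289) = -348331/451037 - 18090674288/52289 = -8159581672716315/23584273693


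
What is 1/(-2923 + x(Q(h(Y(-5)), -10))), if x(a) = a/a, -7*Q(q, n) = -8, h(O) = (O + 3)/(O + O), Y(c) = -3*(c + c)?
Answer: -1/2922 ≈ -0.00034223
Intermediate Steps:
Y(c) = -6*c
h(O) = (3 + O)/(2*O) (h(O) = (3 + O)/((2*O)) = (3 + O)*(1/(2*O)) = (3 + O)/(2*O))
Q(q, n) = 8/7 (Q(q, n) = -1/7*(-8) = 8/7)
x(a) = 1
1/(-2923 + x(Q(h(Y(-5)), -10))) = 1/(-2923 + 1) = 1/(-2922) = -1/2922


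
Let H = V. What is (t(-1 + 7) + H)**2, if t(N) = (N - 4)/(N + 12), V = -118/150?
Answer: 23104/50625 ≈ 0.45638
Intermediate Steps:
V = -59/75 (V = -118*1/150 = -59/75 ≈ -0.78667)
H = -59/75 ≈ -0.78667
t(N) = (-4 + N)/(12 + N)
(t(-1 + 7) + H)**2 = ((-4 + (-1 + 7))/(12 + (-1 + 7)) - 59/75)**2 = ((-4 + 6)/(12 + 6) - 59/75)**2 = (2/18 - 59/75)**2 = ((1/18)*2 - 59/75)**2 = (1/9 - 59/75)**2 = (-152/225)**2 = 23104/50625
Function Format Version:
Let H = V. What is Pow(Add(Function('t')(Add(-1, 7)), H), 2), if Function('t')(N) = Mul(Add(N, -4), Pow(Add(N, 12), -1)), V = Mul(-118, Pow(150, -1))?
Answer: Rational(23104, 50625) ≈ 0.45638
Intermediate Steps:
V = Rational(-59, 75) (V = Mul(-118, Rational(1, 150)) = Rational(-59, 75) ≈ -0.78667)
H = Rational(-59, 75) ≈ -0.78667
Function('t')(N) = Mul(Pow(Add(12, N), -1), Add(-4, N)) (Function('t')(N) = Mul(Add(-4, N), Pow(Add(12, N), -1)) = Mul(Pow(Add(12, N), -1), Add(-4, N)))
Pow(Add(Function('t')(Add(-1, 7)), H), 2) = Pow(Add(Mul(Pow(Add(12, Add(-1, 7)), -1), Add(-4, Add(-1, 7))), Rational(-59, 75)), 2) = Pow(Add(Mul(Pow(Add(12, 6), -1), Add(-4, 6)), Rational(-59, 75)), 2) = Pow(Add(Mul(Pow(18, -1), 2), Rational(-59, 75)), 2) = Pow(Add(Mul(Rational(1, 18), 2), Rational(-59, 75)), 2) = Pow(Add(Rational(1, 9), Rational(-59, 75)), 2) = Pow(Rational(-152, 225), 2) = Rational(23104, 50625)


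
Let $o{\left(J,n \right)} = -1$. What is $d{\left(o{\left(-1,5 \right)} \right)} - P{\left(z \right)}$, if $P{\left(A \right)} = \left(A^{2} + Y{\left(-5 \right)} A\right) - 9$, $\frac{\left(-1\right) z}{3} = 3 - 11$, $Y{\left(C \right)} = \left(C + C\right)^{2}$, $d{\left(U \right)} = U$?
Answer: $-2968$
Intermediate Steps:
$Y{\left(C \right)} = 4 C^{2}$ ($Y{\left(C \right)} = \left(2 C\right)^{2} = 4 C^{2}$)
$z = 24$ ($z = - 3 \left(3 - 11\right) = \left(-3\right) \left(-8\right) = 24$)
$P{\left(A \right)} = -9 + A^{2} + 100 A$ ($P{\left(A \right)} = \left(A^{2} + 4 \left(-5\right)^{2} A\right) - 9 = \left(A^{2} + 4 \cdot 25 A\right) - 9 = \left(A^{2} + 100 A\right) - 9 = -9 + A^{2} + 100 A$)
$d{\left(o{\left(-1,5 \right)} \right)} - P{\left(z \right)} = -1 - \left(-9 + 24^{2} + 100 \cdot 24\right) = -1 - \left(-9 + 576 + 2400\right) = -1 - 2967 = -2968$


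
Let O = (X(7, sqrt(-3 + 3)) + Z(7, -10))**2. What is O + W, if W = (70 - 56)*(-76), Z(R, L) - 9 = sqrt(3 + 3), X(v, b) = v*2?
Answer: -529 + 46*sqrt(6) ≈ -416.32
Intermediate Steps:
X(v, b) = 2*v
Z(R, L) = 9 + sqrt(6) (Z(R, L) = 9 + sqrt(3 + 3) = 9 + sqrt(6))
W = -1064 (W = 14*(-76) = -1064)
O = (23 + sqrt(6))**2 (O = (2*7 + (9 + sqrt(6)))**2 = (14 + (9 + sqrt(6)))**2 = (23 + sqrt(6))**2 ≈ 647.68)
O + W = (23 + sqrt(6))**2 - 1064 = -1064 + (23 + sqrt(6))**2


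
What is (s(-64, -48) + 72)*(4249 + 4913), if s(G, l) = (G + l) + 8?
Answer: -293184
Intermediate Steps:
s(G, l) = 8 + G + l
(s(-64, -48) + 72)*(4249 + 4913) = ((8 - 64 - 48) + 72)*(4249 + 4913) = (-104 + 72)*9162 = -32*9162 = -293184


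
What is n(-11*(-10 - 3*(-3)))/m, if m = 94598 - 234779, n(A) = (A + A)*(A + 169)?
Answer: -1320/46727 ≈ -0.028249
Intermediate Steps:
n(A) = 2*A*(169 + A) (n(A) = (2*A)*(169 + A) = 2*A*(169 + A))
m = -140181
n(-11*(-10 - 3*(-3)))/m = (2*(-11*(-10 - 3*(-3)))*(169 - 11*(-10 - 3*(-3))))/(-140181) = (2*(-11*(-10 + 9))*(169 - 11*(-10 + 9)))*(-1/140181) = (2*(-11*(-1))*(169 - 11*(-1)))*(-1/140181) = (2*11*(169 + 11))*(-1/140181) = (2*11*180)*(-1/140181) = 3960*(-1/140181) = -1320/46727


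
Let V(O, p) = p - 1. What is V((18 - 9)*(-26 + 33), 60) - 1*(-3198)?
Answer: 3257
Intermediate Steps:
V(O, p) = -1 + p
V((18 - 9)*(-26 + 33), 60) - 1*(-3198) = (-1 + 60) - 1*(-3198) = 59 + 3198 = 3257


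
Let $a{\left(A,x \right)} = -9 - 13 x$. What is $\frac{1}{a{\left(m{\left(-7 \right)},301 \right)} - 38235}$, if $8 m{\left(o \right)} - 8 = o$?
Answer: $- \frac{1}{42157} \approx -2.3721 \cdot 10^{-5}$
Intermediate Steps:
$m{\left(o \right)} = 1 + \frac{o}{8}$
$a{\left(A,x \right)} = -9 - 13 x$
$\frac{1}{a{\left(m{\left(-7 \right)},301 \right)} - 38235} = \frac{1}{\left(-9 - 3913\right) - 38235} = \frac{1}{-3922 - 38235} = \frac{1}{-42157} = - \frac{1}{42157}$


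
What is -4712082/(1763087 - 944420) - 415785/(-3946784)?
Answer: -6085726795231/1077033938976 ≈ -5.6505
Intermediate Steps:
-4712082/(1763087 - 944420) - 415785/(-3946784) = -4712082/818667 - 415785*(-1/3946784) = -4712082*1/818667 + 415785/3946784 = -1570694/272889 + 415785/3946784 = -6085726795231/1077033938976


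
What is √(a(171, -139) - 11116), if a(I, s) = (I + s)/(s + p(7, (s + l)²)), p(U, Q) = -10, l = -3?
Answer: 2*I*√61697771/149 ≈ 105.43*I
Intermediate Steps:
a(I, s) = (I + s)/(-10 + s) (a(I, s) = (I + s)/(s - 10) = (I + s)/(-10 + s))
√(a(171, -139) - 11116) = √((171 - 139)/(-10 - 139) - 11116) = √(32/(-149) - 11116) = √(-1/149*32 - 11116) = √(-32/149 - 11116) = √(-1656316/149) = 2*I*√61697771/149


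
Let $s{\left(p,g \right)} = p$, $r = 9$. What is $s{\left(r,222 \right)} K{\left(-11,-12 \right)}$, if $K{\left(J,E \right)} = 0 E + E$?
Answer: $-108$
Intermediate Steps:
$K{\left(J,E \right)} = E$ ($K{\left(J,E \right)} = 0 + E = E$)
$s{\left(r,222 \right)} K{\left(-11,-12 \right)} = 9 \left(-12\right) = -108$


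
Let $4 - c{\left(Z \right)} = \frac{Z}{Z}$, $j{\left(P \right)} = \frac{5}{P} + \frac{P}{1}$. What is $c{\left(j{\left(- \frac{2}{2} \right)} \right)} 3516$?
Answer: $10548$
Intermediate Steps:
$j{\left(P \right)} = P + \frac{5}{P}$ ($j{\left(P \right)} = \frac{5}{P} + P 1 = \frac{5}{P} + P = P + \frac{5}{P}$)
$c{\left(Z \right)} = 3$ ($c{\left(Z \right)} = 4 - \frac{Z}{Z} = 4 - 1 = 3$)
$c{\left(j{\left(- \frac{2}{2} \right)} \right)} 3516 = 3 \cdot 3516 = 10548$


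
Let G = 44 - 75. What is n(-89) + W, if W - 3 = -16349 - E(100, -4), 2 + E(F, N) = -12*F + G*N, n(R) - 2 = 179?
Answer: -15087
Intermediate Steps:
G = -31
n(R) = 181 (n(R) = 2 + 179 = 181)
E(F, N) = -2 - 31*N - 12*F (E(F, N) = -2 + (-12*F - 31*N) = -2 + (-31*N - 12*F) = -2 - 31*N - 12*F)
W = -15268 (W = 3 + (-16349 - (-2 - 31*(-4) - 12*100)) = 3 + (-16349 - (-2 + 124 - 1200)) = 3 + (-16349 - 1*(-1078)) = 3 + (-16349 + 1078) = 3 - 15271 = -15268)
n(-89) + W = 181 - 15268 = -15087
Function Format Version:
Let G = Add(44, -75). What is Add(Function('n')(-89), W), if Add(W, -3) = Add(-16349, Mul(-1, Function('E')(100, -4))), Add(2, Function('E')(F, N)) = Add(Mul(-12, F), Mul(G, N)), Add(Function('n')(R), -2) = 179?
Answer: -15087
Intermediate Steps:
G = -31
Function('n')(R) = 181 (Function('n')(R) = Add(2, 179) = 181)
Function('E')(F, N) = Add(-2, Mul(-31, N), Mul(-12, F)) (Function('E')(F, N) = Add(-2, Add(Mul(-12, F), Mul(-31, N))) = Add(-2, Add(Mul(-31, N), Mul(-12, F))) = Add(-2, Mul(-31, N), Mul(-12, F)))
W = -15268 (W = Add(3, Add(-16349, Mul(-1, Add(-2, Mul(-31, -4), Mul(-12, 100))))) = Add(3, Add(-16349, Mul(-1, Add(-2, 124, -1200)))) = Add(3, Add(-16349, Mul(-1, -1078))) = Add(3, Add(-16349, 1078)) = Add(3, -15271) = -15268)
Add(Function('n')(-89), W) = Add(181, -15268) = -15087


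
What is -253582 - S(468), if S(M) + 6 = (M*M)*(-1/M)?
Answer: -253108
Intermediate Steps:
S(M) = -6 - M (S(M) = -6 + (M*M)*(-1/M) = -6 + M²*(-1/M) = -6 - M)
-253582 - S(468) = -253582 - (-6 - 1*468) = -253582 - (-6 - 468) = -253582 - 1*(-474) = -253582 + 474 = -253108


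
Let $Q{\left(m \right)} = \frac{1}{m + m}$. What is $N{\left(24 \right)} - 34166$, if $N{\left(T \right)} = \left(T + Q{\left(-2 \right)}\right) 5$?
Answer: $- \frac{136189}{4} \approx -34047.0$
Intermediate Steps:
$Q{\left(m \right)} = \frac{1}{2 m}$
$N{\left(T \right)} = - \frac{5}{4} + 5 T$ ($N{\left(T \right)} = \left(T + \frac{1}{2 \left(-2\right)}\right) 5 = \left(T + \frac{1}{2} \left(- \frac{1}{2}\right)\right) 5 = \left(T - \frac{1}{4}\right) 5 = \left(- \frac{1}{4} + T\right) 5 = - \frac{5}{4} + 5 T$)
$N{\left(24 \right)} - 34166 = \left(- \frac{5}{4} + 5 \cdot 24\right) - 34166 = \left(- \frac{5}{4} + 120\right) - 34166 = \frac{475}{4} - 34166 = - \frac{136189}{4}$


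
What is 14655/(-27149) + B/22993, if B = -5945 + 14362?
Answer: -108449282/624236957 ≈ -0.17373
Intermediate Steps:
B = 8417
14655/(-27149) + B/22993 = 14655/(-27149) + 8417/22993 = 14655*(-1/27149) + 8417*(1/22993) = -14655/27149 + 8417/22993 = -108449282/624236957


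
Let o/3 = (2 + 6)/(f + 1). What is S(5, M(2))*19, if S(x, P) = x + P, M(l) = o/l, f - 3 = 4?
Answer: 247/2 ≈ 123.50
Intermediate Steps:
f = 7 (f = 3 + 4 = 7)
o = 3 (o = 3*((2 + 6)/(7 + 1)) = 3*(8/8) = 3*(8*(⅛)) = 3*1 = 3)
M(l) = 3/l
S(x, P) = P + x
S(5, M(2))*19 = (3/2 + 5)*19 = (13/2)*19 = 247/2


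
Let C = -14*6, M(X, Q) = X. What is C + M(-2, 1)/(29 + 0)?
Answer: -2438/29 ≈ -84.069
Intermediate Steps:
C = -84
C + M(-2, 1)/(29 + 0) = -84 - 2/(29 + 0) = -84 - 2/29 = -2438/29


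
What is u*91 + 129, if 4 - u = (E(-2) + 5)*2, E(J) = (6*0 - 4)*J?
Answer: -1873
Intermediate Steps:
E(J) = -4*J (E(J) = (0 - 4)*J = -4*J)
u = -22 (u = 4 - (-4*(-2) + 5)*2 = 4 - (8 + 5)*2 = 4 - 13*2 = 4 - 1*26 = 4 - 26 = -22)
u*91 + 129 = -22*91 + 129 = -2002 + 129 = -1873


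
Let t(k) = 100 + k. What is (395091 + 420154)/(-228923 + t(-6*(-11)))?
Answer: -815245/228757 ≈ -3.5638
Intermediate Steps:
(395091 + 420154)/(-228923 + t(-6*(-11))) = (395091 + 420154)/(-228923 + (100 - 6*(-11))) = 815245/(-228923 + (100 + 66)) = 815245/(-228923 + 166) = 815245/(-228757) = 815245*(-1/228757) = -815245/228757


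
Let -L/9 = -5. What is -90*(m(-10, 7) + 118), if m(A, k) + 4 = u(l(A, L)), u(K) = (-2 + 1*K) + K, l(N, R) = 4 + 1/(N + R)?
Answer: -75636/7 ≈ -10805.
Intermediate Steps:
L = 45 (L = -9*(-5) = 45)
u(K) = -2 + 2*K (u(K) = (-2 + K) + K = -2 + 2*K)
m(A, k) = -6 + 2*(181 + 4*A)/(45 + A) (m(A, k) = -4 + (-2 + 2*((1 + 4*A + 4*45)/(A + 45))) = -4 + (-2 + 2*((1 + 4*A + 180)/(45 + A))) = -4 + (-2 + 2*((181 + 4*A)/(45 + A))) = -4 + (-2 + 2*(181 + 4*A)/(45 + A)) = -6 + 2*(181 + 4*A)/(45 + A))
-90*(m(-10, 7) + 118) = -90*(2*(46 - 10)/(45 - 10) + 118) = -90*(2*36/35 + 118) = -90*(2*(1/35)*36 + 118) = -90*(72/35 + 118) = -90*4202/35 = -75636/7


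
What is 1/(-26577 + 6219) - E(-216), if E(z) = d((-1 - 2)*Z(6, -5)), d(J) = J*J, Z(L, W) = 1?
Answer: -183223/20358 ≈ -9.0000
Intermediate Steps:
d(J) = J²
E(z) = 9 (E(z) = ((-1 - 2)*1)² = (-3*1)² = (-3)² = 9)
1/(-26577 + 6219) - E(-216) = 1/(-26577 + 6219) - 1*9 = 1/(-20358) - 9 = -1/20358 - 9 = -183223/20358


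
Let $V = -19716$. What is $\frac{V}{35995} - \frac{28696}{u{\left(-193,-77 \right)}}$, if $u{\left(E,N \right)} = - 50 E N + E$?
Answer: $- \frac{13620866468}{26753031785} \approx -0.50913$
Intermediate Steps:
$u{\left(E,N \right)} = E - 50 E N$ ($u{\left(E,N \right)} = - 50 E N + E = E - 50 E N$)
$\frac{V}{35995} - \frac{28696}{u{\left(-193,-77 \right)}} = - \frac{19716}{35995} - \frac{28696}{\left(-193\right) \left(1 - -3850\right)} = \left(-19716\right) \frac{1}{35995} - \frac{28696}{\left(-193\right) \left(1 + 3850\right)} = - \frac{19716}{35995} - \frac{28696}{\left(-193\right) 3851} = - \frac{19716}{35995} - \frac{28696}{-743243} = - \frac{19716}{35995} - - \frac{28696}{743243} = - \frac{19716}{35995} + \frac{28696}{743243} = - \frac{13620866468}{26753031785}$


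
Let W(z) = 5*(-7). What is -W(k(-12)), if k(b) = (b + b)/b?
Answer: 35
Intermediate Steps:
k(b) = 2 (k(b) = (2*b)/b = 2)
W(z) = -35
-W(k(-12)) = -1*(-35) = 35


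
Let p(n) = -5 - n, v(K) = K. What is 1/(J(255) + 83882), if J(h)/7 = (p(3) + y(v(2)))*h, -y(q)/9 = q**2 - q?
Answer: 1/37472 ≈ 2.6687e-5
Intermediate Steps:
y(q) = -9*q**2 + 9*q (y(q) = -9*(q**2 - q) = -9*q**2 + 9*q)
J(h) = -182*h (J(h) = 7*(((-5 - 1*3) + 9*2*(1 - 1*2))*h) = 7*(((-5 - 3) + 9*2*(1 - 2))*h) = 7*((-8 + 9*2*(-1))*h) = 7*((-8 - 18)*h) = 7*(-26*h) = -182*h)
1/(J(255) + 83882) = 1/(-182*255 + 83882) = 1/(-46410 + 83882) = 1/37472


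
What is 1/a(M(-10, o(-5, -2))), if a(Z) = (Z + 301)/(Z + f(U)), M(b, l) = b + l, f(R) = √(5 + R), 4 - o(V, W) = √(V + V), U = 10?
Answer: -352/17407 + 59*√15/17407 - 301*I*√10/87035 + I*√6/17407 ≈ -0.0070945 - 0.010796*I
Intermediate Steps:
o(V, W) = 4 - √2*√V (o(V, W) = 4 - √(V + V) = 4 - √(2*V) = 4 - √2*√V)
a(Z) = (301 + Z)/(Z + √15) (a(Z) = (Z + 301)/(Z + √(5 + 10)) = (301 + Z)/(Z + √15))
1/a(M(-10, o(-5, -2))) = 1/((301 + (-10 + (4 - √2*√(-5))))/((-10 + (4 - √2*√(-5))) + √15)) = 1/((301 + (-10 + (4 - √2*I*√5)))/((-10 + (4 - √2*I*√5)) + √15)) = 1/((301 + (-10 + (4 - I*√10)))/((-10 + (4 - I*√10)) + √15)) = 1/((301 + (-6 - I*√10))/((-6 - I*√10) + √15)) = 1/((295 - I*√10)/(-6 + √15 - I*√10)) = (-6 + √15 - I*√10)/(295 - I*√10)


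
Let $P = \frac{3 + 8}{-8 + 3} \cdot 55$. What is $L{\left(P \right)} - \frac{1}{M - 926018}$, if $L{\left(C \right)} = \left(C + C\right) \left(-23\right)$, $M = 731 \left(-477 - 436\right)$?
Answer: $\frac{8868981287}{1593421} \approx 5566.0$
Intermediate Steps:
$M = -667403$ ($M = 731 \left(-913\right) = -667403$)
$P = -121$ ($P = \frac{11}{-5} \cdot 55 = 11 \left(- \frac{1}{5}\right) 55 = \left(- \frac{11}{5}\right) 55 = -121$)
$L{\left(C \right)} = - 46 C$ ($L{\left(C \right)} = 2 C \left(-23\right) = - 46 C$)
$L{\left(P \right)} - \frac{1}{M - 926018} = \left(-46\right) \left(-121\right) - \frac{1}{-667403 - 926018} = 5566 - \frac{1}{-1593421} = 5566 - - \frac{1}{1593421} = 5566 + \frac{1}{1593421} = \frac{8868981287}{1593421}$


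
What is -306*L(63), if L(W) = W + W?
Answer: -38556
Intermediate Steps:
L(W) = 2*W
-306*L(63) = -612*63 = -306*126 = -38556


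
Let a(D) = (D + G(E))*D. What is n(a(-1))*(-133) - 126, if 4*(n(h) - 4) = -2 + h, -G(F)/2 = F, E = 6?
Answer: -4095/4 ≈ -1023.8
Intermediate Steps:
G(F) = -2*F
a(D) = D*(-12 + D) (a(D) = (D - 2*6)*D = (D - 12)*D = (-12 + D)*D = D*(-12 + D))
n(h) = 7/2 + h/4 (n(h) = 4 + (-2 + h)/4 = 4 + (-½ + h/4) = 7/2 + h/4)
n(a(-1))*(-133) - 126 = (7/2 + (-(-12 - 1))/4)*(-133) - 126 = (7/2 + (-1*(-13))/4)*(-133) - 126 = (7/2 + (¼)*13)*(-133) - 126 = (7/2 + 13/4)*(-133) - 126 = (27/4)*(-133) - 126 = -3591/4 - 126 = -4095/4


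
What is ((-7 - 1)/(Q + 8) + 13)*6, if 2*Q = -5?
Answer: 762/11 ≈ 69.273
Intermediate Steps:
Q = -5/2 (Q = (½)*(-5) = -5/2 ≈ -2.5000)
((-7 - 1)/(Q + 8) + 13)*6 = ((-7 - 1)/(-5/2 + 8) + 13)*6 = (-8/11/2 + 13)*6 = (-8*2/11 + 13)*6 = (-16/11 + 13)*6 = (127/11)*6 = 762/11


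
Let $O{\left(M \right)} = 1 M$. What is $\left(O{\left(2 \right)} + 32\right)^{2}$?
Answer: $1156$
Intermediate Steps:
$O{\left(M \right)} = M$
$\left(O{\left(2 \right)} + 32\right)^{2} = \left(2 + 32\right)^{2} = 34^{2} = 1156$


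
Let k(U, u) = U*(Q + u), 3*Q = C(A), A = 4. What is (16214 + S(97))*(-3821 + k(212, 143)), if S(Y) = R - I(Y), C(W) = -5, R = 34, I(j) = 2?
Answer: 1274092550/3 ≈ 4.2470e+8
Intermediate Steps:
Q = -5/3 (Q = (⅓)*(-5) = -5/3 ≈ -1.6667)
S(Y) = 32 (S(Y) = 34 - 1*2 = 34 - 2 = 32)
k(U, u) = U*(-5/3 + u)
(16214 + S(97))*(-3821 + k(212, 143)) = (16214 + 32)*(-3821 + (⅓)*212*(-5 + 3*143)) = 16246*(-3821 + (⅓)*212*(-5 + 429)) = 16246*(-3821 + (⅓)*212*424) = 16246*(-3821 + 89888/3) = 16246*(78425/3) = 1274092550/3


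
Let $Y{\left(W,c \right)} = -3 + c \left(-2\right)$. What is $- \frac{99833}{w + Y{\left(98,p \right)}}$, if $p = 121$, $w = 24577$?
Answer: $- \frac{99833}{24332} \approx -4.103$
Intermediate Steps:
$Y{\left(W,c \right)} = -3 - 2 c$
$- \frac{99833}{w + Y{\left(98,p \right)}} = - \frac{99833}{24577 - 245} = - \frac{99833}{24332}$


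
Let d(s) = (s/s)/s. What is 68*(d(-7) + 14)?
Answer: 6596/7 ≈ 942.29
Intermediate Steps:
d(s) = 1/s
68*(d(-7) + 14) = 68*(1/(-7) + 14) = 68*(-⅐ + 14) = 68*(97/7) = 6596/7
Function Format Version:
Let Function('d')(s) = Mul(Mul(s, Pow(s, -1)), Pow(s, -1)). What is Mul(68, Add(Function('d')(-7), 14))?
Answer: Rational(6596, 7) ≈ 942.29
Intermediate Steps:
Function('d')(s) = Pow(s, -1) (Function('d')(s) = Mul(1, Pow(s, -1)) = Pow(s, -1))
Mul(68, Add(Function('d')(-7), 14)) = Mul(68, Add(Pow(-7, -1), 14)) = Mul(68, Add(Rational(-1, 7), 14)) = Mul(68, Rational(97, 7)) = Rational(6596, 7)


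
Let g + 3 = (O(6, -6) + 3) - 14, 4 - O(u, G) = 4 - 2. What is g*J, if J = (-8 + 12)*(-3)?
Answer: 144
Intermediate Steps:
O(u, G) = 2 (O(u, G) = 4 - (4 - 2) = 4 - 1*2 = 4 - 2 = 2)
J = -12 (J = 4*(-3) = -12)
g = -12 (g = -3 + ((2 + 3) - 14) = -3 + (5 - 14) = -3 - 9 = -12)
g*J = -12*(-12) = 144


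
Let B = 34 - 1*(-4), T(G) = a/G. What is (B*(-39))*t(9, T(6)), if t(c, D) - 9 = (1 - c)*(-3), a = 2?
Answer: -48906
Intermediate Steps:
T(G) = 2/G
t(c, D) = 6 + 3*c (t(c, D) = 9 + (1 - c)*(-3) = 9 + (-3 + 3*c) = 6 + 3*c)
B = 38 (B = 34 + 4 = 38)
(B*(-39))*t(9, T(6)) = (38*(-39))*(6 + 3*9) = -1482*(6 + 27) = -1482*33 = -48906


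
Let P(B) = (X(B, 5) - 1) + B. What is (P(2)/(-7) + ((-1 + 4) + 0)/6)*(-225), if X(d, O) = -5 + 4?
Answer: -225/2 ≈ -112.50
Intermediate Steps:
X(d, O) = -1
P(B) = -2 + B (P(B) = (-1 - 1) + B = -2 + B)
(P(2)/(-7) + ((-1 + 4) + 0)/6)*(-225) = ((-2 + 2)/(-7) + ((-1 + 4) + 0)/6)*(-225) = (0*(-⅐) + (3 + 0)*(⅙))*(-225) = (0 + 3*(⅙))*(-225) = (0 + ½)*(-225) = (½)*(-225) = -225/2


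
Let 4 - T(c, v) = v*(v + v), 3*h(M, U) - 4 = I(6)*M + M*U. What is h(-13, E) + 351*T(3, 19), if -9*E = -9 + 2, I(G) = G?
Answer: -6805243/27 ≈ -2.5205e+5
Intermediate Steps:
E = 7/9 (E = -(-9 + 2)/9 = -⅑*(-7) = 7/9 ≈ 0.77778)
h(M, U) = 4/3 + 2*M + M*U/3 (h(M, U) = 4/3 + (6*M + M*U)/3 = 4/3 + (2*M + M*U/3) = 4/3 + 2*M + M*U/3)
T(c, v) = 4 - 2*v² (T(c, v) = 4 - v*(v + v) = 4 - v*2*v = 4 - 2*v²)
h(-13, E) + 351*T(3, 19) = (4/3 + 2*(-13) + (⅓)*(-13)*(7/9)) + 351*(4 - 2*19²) = (4/3 - 26 - 91/27) + 351*(4 - 2*361) = -757/27 + 351*(4 - 722) = -757/27 + 351*(-718) = -757/27 - 252018 = -6805243/27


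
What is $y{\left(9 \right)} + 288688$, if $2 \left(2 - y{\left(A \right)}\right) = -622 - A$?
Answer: $\frac{578011}{2} \approx 2.8901 \cdot 10^{5}$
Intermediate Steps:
$y{\left(A \right)} = 313 + \frac{A}{2}$ ($y{\left(A \right)} = 2 - \frac{-622 - A}{2} = 2 + \left(311 + \frac{A}{2}\right) = 313 + \frac{A}{2}$)
$y{\left(9 \right)} + 288688 = \left(313 + \frac{1}{2} \cdot 9\right) + 288688 = \left(313 + \frac{9}{2}\right) + 288688 = \frac{635}{2} + 288688 = \frac{578011}{2}$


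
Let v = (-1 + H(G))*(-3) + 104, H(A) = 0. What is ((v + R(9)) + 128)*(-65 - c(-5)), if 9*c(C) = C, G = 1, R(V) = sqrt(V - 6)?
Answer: -136300/9 - 580*sqrt(3)/9 ≈ -15256.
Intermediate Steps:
R(V) = sqrt(-6 + V)
c(C) = C/9
v = 107 (v = (-1 + 0)*(-3) + 104 = -1*(-3) + 104 = 3 + 104 = 107)
((v + R(9)) + 128)*(-65 - c(-5)) = ((107 + sqrt(-6 + 9)) + 128)*(-65 - (-5)/9) = ((107 + sqrt(3)) + 128)*(-65 - 1*(-5/9)) = (235 + sqrt(3))*(-65 + 5/9) = (235 + sqrt(3))*(-580/9) = -136300/9 - 580*sqrt(3)/9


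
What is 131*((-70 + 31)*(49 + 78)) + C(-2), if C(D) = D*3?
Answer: -648849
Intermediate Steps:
C(D) = 3*D
131*((-70 + 31)*(49 + 78)) + C(-2) = 131*((-70 + 31)*(49 + 78)) + 3*(-2) = 131*(-39*127) - 6 = 131*(-4953) - 6 = -648843 - 6 = -648849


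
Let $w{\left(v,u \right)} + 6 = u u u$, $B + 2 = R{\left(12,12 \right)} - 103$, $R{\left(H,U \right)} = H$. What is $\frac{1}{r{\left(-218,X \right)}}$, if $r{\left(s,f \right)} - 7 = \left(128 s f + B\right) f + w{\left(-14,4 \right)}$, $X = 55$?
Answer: $- \frac{1}{84414650} \approx -1.1846 \cdot 10^{-8}$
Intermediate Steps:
$B = -93$ ($B = -2 + \left(12 - 103\right) = -2 - 91 = -93$)
$w{\left(v,u \right)} = -6 + u^{3}$ ($w{\left(v,u \right)} = -6 + u u u = -6 + u^{2} u = -6 + u^{3}$)
$r{\left(s,f \right)} = 65 + f \left(-93 + 128 f s\right)$ ($r{\left(s,f \right)} = 7 - \left(6 - 64 - \left(128 s f - 93\right) f\right) = 7 + \left(\left(128 f s - 93\right) f + \left(-6 + 64\right)\right) = 7 + \left(\left(-93 + 128 f s\right) f + 58\right) = 7 + \left(f \left(-93 + 128 f s\right) + 58\right) = 7 + \left(58 + f \left(-93 + 128 f s\right)\right) = 65 + f \left(-93 + 128 f s\right)$)
$\frac{1}{r{\left(-218,X \right)}} = \frac{1}{65 - 5115 + 128 \left(-218\right) 55^{2}} = \frac{1}{65 - 5115 + 128 \left(-218\right) 3025} = \frac{1}{65 - 5115 - 84409600} = \frac{1}{-84414650} = - \frac{1}{84414650}$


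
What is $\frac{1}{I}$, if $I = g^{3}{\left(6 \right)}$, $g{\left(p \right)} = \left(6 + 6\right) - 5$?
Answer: $\frac{1}{343} \approx 0.0029155$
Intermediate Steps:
$g{\left(p \right)} = 7$ ($g{\left(p \right)} = 12 - 5 = 7$)
$I = 343$ ($I = 7^{3} = 343$)
$\frac{1}{I} = \frac{1}{343}$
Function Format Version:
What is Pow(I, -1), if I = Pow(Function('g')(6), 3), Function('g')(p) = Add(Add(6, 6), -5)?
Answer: Rational(1, 343) ≈ 0.0029155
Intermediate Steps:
Function('g')(p) = 7 (Function('g')(p) = Add(12, -5) = 7)
I = 343 (I = Pow(7, 3) = 343)
Pow(I, -1) = Pow(343, -1) = Rational(1, 343)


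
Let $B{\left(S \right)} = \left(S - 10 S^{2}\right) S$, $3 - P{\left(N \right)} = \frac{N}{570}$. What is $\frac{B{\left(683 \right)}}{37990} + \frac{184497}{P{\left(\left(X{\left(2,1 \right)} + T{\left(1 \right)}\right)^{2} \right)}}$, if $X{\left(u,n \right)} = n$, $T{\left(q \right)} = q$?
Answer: $- \frac{719785640443}{32405470} \approx -22212.0$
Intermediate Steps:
$P{\left(N \right)} = 3 - \frac{N}{570}$
$B{\left(S \right)} = S \left(S - 10 S^{2}\right)$
$\frac{B{\left(683 \right)}}{37990} + \frac{184497}{P{\left(\left(X{\left(2,1 \right)} + T{\left(1 \right)}\right)^{2} \right)}} = \frac{683^{2} \left(1 - 6830\right)}{37990} + \frac{184497}{3 - \frac{\left(1 + 1\right)^{2}}{570}} = 466489 \left(1 - 6830\right) \frac{1}{37990} + \frac{184497}{3 - \frac{2^{2}}{570}} = 466489 \left(-6829\right) \frac{1}{37990} + \frac{184497}{3 - \frac{2}{285}} = \left(-3185653381\right) \frac{1}{37990} + \frac{184497}{3 - \frac{2}{285}} = - \frac{3185653381}{37990} + \frac{184497}{\frac{853}{285}} = - \frac{3185653381}{37990} + 184497 \cdot \frac{285}{853} = - \frac{3185653381}{37990} + \frac{52581645}{853} = - \frac{719785640443}{32405470}$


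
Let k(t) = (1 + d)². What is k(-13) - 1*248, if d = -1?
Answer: -248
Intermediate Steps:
k(t) = 0 (k(t) = (1 - 1)² = 0² = 0)
k(-13) - 1*248 = 0 - 1*248 = 0 - 248 = -248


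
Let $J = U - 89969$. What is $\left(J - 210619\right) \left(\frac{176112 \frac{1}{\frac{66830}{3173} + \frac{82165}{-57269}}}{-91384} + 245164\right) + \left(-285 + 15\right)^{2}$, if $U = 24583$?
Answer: $- \frac{551359512367649254641082}{8148203470535} \approx -6.7666 \cdot 10^{10}$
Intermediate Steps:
$J = -65386$ ($J = 24583 - 89969 = -65386$)
$\left(J - 210619\right) \left(\frac{176112 \frac{1}{\frac{66830}{3173} + \frac{82165}{-57269}}}{-91384} + 245164\right) + \left(-285 + 15\right)^{2} = \left(-65386 - 210619\right) \left(\frac{176112 \frac{1}{\frac{66830}{3173} + \frac{82165}{-57269}}}{-91384} + 245164\right) + \left(-285 + 15\right)^{2} = - 276005 \left(\frac{176112}{66830 \cdot \frac{1}{3173} + 82165 \left(- \frac{1}{57269}\right)} \left(- \frac{1}{91384}\right) + 245164\right) + \left(-270\right)^{2} = - 276005 \left(\frac{176112}{\frac{66830}{3173} - \frac{82165}{57269}} \left(- \frac{1}{91384}\right) + 245164\right) + 72900 = - 276005 \left(\frac{176112}{\frac{3566577725}{181714537}} \left(- \frac{1}{91384}\right) + 245164\right) + 72900 = - 276005 \left(176112 \cdot \frac{181714537}{3566577725} \left(- \frac{1}{91384}\right) + 245164\right) + 72900 = - 276005 \left(\frac{32002110540144}{3566577725} \left(- \frac{1}{91384}\right) + 245164\right) + 72900 = - 276005 \left(- \frac{4000263817518}{40741017352675} + 245164\right) + 72900 = \left(-276005\right) \frac{9988226777987396182}{40741017352675} + 72900 = - \frac{551360106371682256642582}{8148203470535} + 72900 = - \frac{551359512367649254641082}{8148203470535}$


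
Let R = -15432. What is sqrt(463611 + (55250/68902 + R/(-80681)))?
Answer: sqrt(3581796206690932805947238)/2779541131 ≈ 680.89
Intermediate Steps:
sqrt(463611 + (55250/68902 + R/(-80681))) = sqrt(463611 + (55250/68902 - 15432/(-80681))) = sqrt(463611 + (55250*(1/68902) - 15432*(-1/80681))) = sqrt(463611 + (27625/34451 + 15432/80681)) = sqrt(463611 + 2760460457/2779541131) = sqrt(1288628603744498/2779541131) = sqrt(3581796206690932805947238)/2779541131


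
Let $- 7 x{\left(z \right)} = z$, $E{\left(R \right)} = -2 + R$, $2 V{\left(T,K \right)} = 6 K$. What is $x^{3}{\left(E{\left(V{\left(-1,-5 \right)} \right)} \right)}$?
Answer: $\frac{4913}{343} \approx 14.324$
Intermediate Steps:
$V{\left(T,K \right)} = 3 K$ ($V{\left(T,K \right)} = \frac{6 K}{2} = 3 K$)
$x{\left(z \right)} = - \frac{z}{7}$
$x^{3}{\left(E{\left(V{\left(-1,-5 \right)} \right)} \right)} = \left(- \frac{-2 + 3 \left(-5\right)}{7}\right)^{3} = \left(- \frac{-2 - 15}{7}\right)^{3} = \left(\left(- \frac{1}{7}\right) \left(-17\right)\right)^{3} = \left(\frac{17}{7}\right)^{3} = \frac{4913}{343}$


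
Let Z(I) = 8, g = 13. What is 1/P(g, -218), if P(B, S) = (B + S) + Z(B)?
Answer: -1/197 ≈ -0.0050761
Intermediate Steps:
P(B, S) = 8 + B + S (P(B, S) = (B + S) + 8 = 8 + B + S)
1/P(g, -218) = 1/(8 + 13 - 218) = 1/(-197) = -1/197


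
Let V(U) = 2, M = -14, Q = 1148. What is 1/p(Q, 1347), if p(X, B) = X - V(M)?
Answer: 1/1146 ≈ 0.00087260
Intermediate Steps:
p(X, B) = -2 + X (p(X, B) = X - 1*2 = X - 2 = -2 + X)
1/p(Q, 1347) = 1/(-2 + 1148) = 1/1146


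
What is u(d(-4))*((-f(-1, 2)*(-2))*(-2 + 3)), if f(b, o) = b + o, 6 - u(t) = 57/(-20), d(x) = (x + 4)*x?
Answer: 177/10 ≈ 17.700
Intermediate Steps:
d(x) = x*(4 + x) (d(x) = (4 + x)*x = x*(4 + x))
u(t) = 177/20 (u(t) = 6 - 57/(-20) = 6 - 57*(-1)/20 = 6 - 1*(-57/20) = 6 + 57/20 = 177/20)
u(d(-4))*((-f(-1, 2)*(-2))*(-2 + 3)) = 177*((-(-1 + 2)*(-2))*(-2 + 3))/20 = 177*((-1*1*(-2))*1)/20 = 177*(-1*(-2)*1)/20 = 177*(2*1)/20 = (177/20)*2 = 177/10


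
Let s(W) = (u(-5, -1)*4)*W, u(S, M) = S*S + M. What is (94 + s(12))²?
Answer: 1552516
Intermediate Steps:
u(S, M) = M + S² (u(S, M) = S² + M = M + S²)
s(W) = 96*W (s(W) = ((-1 + (-5)²)*4)*W = ((-1 + 25)*4)*W = (24*4)*W = 96*W)
(94 + s(12))² = (94 + 96*12)² = (94 + 1152)² = 1246² = 1552516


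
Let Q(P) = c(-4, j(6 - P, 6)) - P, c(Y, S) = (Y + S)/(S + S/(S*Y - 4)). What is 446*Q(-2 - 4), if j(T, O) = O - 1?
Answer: 318444/115 ≈ 2769.1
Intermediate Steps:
j(T, O) = -1 + O
c(Y, S) = (S + Y)/(S + S/(-4 + S*Y))
Q(P) = 24/115 - P (Q(P) = (-4*(-1 + 6) - 4*(-4) + (-1 + 6)*(-4)**2 - 4*(-1 + 6)**2)/((-1 + 6)*(-3 + (-1 + 6)*(-4))) - P = (-4*5 + 16 + 5*16 - 4*5**2)/(5*(-3 + 5*(-4))) - P = (-20 + 16 + 80 - 4*25)/(5*(-3 - 20)) - P = (1/5)*(-20 + 16 + 80 - 100)/(-23) - P = (1/5)*(-1/23)*(-24) - P = 24/115 - P)
446*Q(-2 - 4) = 446*(24/115 - (-2 - 4)) = 446*(24/115 - 1*(-6)) = 446*(24/115 + 6) = 446*(714/115) = 318444/115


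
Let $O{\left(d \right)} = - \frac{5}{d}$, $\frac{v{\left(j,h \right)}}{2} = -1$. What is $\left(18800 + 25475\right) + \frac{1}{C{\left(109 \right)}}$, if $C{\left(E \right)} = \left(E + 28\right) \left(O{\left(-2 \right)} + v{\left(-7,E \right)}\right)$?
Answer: $\frac{6065677}{137} \approx 44275.0$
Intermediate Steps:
$v{\left(j,h \right)} = -2$ ($v{\left(j,h \right)} = 2 \left(-1\right) = -2$)
$C{\left(E \right)} = 14 + \frac{E}{2}$ ($C{\left(E \right)} = \left(E + 28\right) \left(- \frac{5}{-2} - 2\right) = \left(28 + E\right) \left(\left(-5\right) \left(- \frac{1}{2}\right) - 2\right) = \left(28 + E\right) \left(\frac{5}{2} - 2\right) = \left(28 + E\right) \frac{1}{2} = 14 + \frac{E}{2}$)
$\left(18800 + 25475\right) + \frac{1}{C{\left(109 \right)}} = \left(18800 + 25475\right) + \frac{1}{14 + \frac{1}{2} \cdot 109} = 44275 + \frac{1}{14 + \frac{109}{2}} = 44275 + \frac{1}{\frac{137}{2}} = 44275 + \frac{2}{137} = \frac{6065677}{137}$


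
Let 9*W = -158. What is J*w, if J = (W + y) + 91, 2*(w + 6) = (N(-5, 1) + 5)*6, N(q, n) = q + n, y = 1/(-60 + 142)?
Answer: -54211/246 ≈ -220.37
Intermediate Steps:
W = -158/9 (W = (1/9)*(-158) = -158/9 ≈ -17.556)
y = 1/82 ≈ 0.012195
N(q, n) = n + q
w = -3 (w = -6 + (((1 - 5) + 5)*6)/2 = -6 + ((-4 + 5)*6)/2 = -6 + (1*6)/2 = -6 + (1/2)*6 = -6 + 3 = -3)
J = 54211/738 (J = (-158/9 + 1/82) + 91 = -12947/738 + 91 = 54211/738 ≈ 73.457)
J*w = (54211/738)*(-3) = -54211/246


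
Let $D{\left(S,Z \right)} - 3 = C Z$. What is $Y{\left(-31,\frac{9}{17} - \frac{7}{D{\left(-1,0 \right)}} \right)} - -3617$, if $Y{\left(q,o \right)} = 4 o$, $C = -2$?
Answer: $\frac{184099}{51} \approx 3609.8$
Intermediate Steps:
$D{\left(S,Z \right)} = 3 - 2 Z$
$Y{\left(-31,\frac{9}{17} - \frac{7}{D{\left(-1,0 \right)}} \right)} - -3617 = 4 \left(\frac{9}{17} - \frac{7}{3 - 0}\right) - -3617 = 4 \left(9 \cdot \frac{1}{17} - \frac{7}{3 + 0}\right) + 3617 = 4 \left(\frac{9}{17} - \frac{7}{3}\right) + 3617 = 4 \left(- \frac{92}{51}\right) + 3617 = - \frac{368}{51} + 3617 = \frac{184099}{51}$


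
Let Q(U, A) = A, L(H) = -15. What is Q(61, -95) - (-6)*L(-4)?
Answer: -185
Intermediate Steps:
Q(61, -95) - (-6)*L(-4) = -95 - (-6)*(-15) = -95 - 1*90 = -95 - 90 = -185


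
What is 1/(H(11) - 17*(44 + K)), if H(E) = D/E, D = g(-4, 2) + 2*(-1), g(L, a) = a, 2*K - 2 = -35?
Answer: -2/935 ≈ -0.0021390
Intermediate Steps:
K = -33/2 (K = 1 + (½)*(-35) = 1 - 35/2 = -33/2 ≈ -16.500)
D = 0 (D = 2 + 2*(-1) = 2 - 2 = 0)
H(E) = 0 (H(E) = 0/E = 0)
1/(H(11) - 17*(44 + K)) = 1/(0 - 17*(44 - 33/2)) = 1/(0 - 17*55/2) = 1/(0 - 935/2) = 1/(-935/2) = -2/935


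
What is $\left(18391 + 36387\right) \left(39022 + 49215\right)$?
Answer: $4833446386$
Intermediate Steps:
$\left(18391 + 36387\right) \left(39022 + 49215\right) = 54778 \cdot 88237 = 4833446386$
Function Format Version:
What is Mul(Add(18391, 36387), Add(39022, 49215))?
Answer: 4833446386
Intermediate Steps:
Mul(Add(18391, 36387), Add(39022, 49215)) = Mul(54778, 88237) = 4833446386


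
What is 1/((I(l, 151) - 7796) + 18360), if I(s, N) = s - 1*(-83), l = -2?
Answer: 1/10645 ≈ 9.3941e-5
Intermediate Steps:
I(s, N) = 83 + s (I(s, N) = s + 83 = 83 + s)
1/((I(l, 151) - 7796) + 18360) = 1/(((83 - 2) - 7796) + 18360) = 1/((81 - 7796) + 18360) = 1/(-7715 + 18360) = 1/10645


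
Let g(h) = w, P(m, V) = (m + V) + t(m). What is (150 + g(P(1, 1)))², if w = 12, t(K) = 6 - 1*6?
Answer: 26244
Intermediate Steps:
t(K) = 0 (t(K) = 6 - 6 = 0)
P(m, V) = V + m (P(m, V) = (m + V) + 0 = (V + m) + 0 = V + m)
g(h) = 12
(150 + g(P(1, 1)))² = (150 + 12)² = 162² = 26244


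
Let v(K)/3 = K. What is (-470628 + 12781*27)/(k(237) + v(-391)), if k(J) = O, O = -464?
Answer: 125541/1637 ≈ 76.690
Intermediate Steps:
v(K) = 3*K
k(J) = -464
(-470628 + 12781*27)/(k(237) + v(-391)) = (-470628 + 12781*27)/(-464 + 3*(-391)) = (-470628 + 345087)/(-464 - 1173) = -125541/(-1637) = -125541*(-1/1637) = 125541/1637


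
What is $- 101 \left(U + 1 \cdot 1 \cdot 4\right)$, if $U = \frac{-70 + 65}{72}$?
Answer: $- \frac{28583}{72} \approx -396.99$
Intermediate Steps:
$U = - \frac{5}{72}$ ($U = \left(-5\right) \frac{1}{72} = - \frac{5}{72} \approx -0.069444$)
$- 101 \left(U + 1 \cdot 1 \cdot 4\right) = - 101 \left(- \frac{5}{72} + 1 \cdot 1 \cdot 4\right) = - 101 \left(- \frac{5}{72} + 1 \cdot 4\right) = - 101 \left(- \frac{5}{72} + 4\right) = \left(-101\right) \frac{283}{72} = - \frac{28583}{72}$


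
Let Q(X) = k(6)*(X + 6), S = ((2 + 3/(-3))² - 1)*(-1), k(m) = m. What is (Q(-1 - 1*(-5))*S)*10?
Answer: 0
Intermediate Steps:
S = 0 (S = ((2 + 3*(-⅓))² - 1)*(-1) = ((2 - 1)² - 1)*(-1) = (1² - 1)*(-1) = (1 - 1)*(-1) = 0*(-1) = 0)
Q(X) = 36 + 6*X (Q(X) = 6*(X + 6) = 6*(6 + X) = 36 + 6*X)
(Q(-1 - 1*(-5))*S)*10 = ((36 + 6*(-1 - 1*(-5)))*0)*10 = ((36 + 6*(-1 + 5))*0)*10 = ((36 + 6*4)*0)*10 = ((36 + 24)*0)*10 = (60*0)*10 = 0*10 = 0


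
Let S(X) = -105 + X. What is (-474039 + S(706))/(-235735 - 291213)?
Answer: 236719/263474 ≈ 0.89845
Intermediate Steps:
(-474039 + S(706))/(-235735 - 291213) = (-474039 + (-105 + 706))/(-235735 - 291213) = (-474039 + 601)/(-526948) = -473438*(-1/526948) = 236719/263474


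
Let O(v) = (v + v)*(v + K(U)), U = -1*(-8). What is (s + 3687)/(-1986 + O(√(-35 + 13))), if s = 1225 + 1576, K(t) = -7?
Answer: 3244*I/(7*(√22 - 145*I)) ≈ -3.1927 + 0.10328*I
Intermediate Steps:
U = 8
s = 2801
O(v) = 2*v*(-7 + v) (O(v) = (v + v)*(v - 7) = (2*v)*(-7 + v) = 2*v*(-7 + v))
(s + 3687)/(-1986 + O(√(-35 + 13))) = (2801 + 3687)/(-1986 + 2*√(-35 + 13)*(-7 + √(-35 + 13))) = 6488/(-1986 + 2*√(-22)*(-7 + √(-22))) = 6488/(-1986 + 2*(I*√22)*(-7 + I*√22)) = 6488/(-1986 + 2*I*√22*(-7 + I*√22))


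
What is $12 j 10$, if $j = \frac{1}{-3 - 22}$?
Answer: $- \frac{24}{5} \approx -4.8$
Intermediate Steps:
$j = - \frac{1}{25}$ ($j = \frac{1}{-3 - 22} = \frac{1}{-25} = - \frac{1}{25} \approx -0.04$)
$12 j 10 = 12 \left(- \frac{1}{25}\right) 10 = \left(- \frac{12}{25}\right) 10 = - \frac{24}{5}$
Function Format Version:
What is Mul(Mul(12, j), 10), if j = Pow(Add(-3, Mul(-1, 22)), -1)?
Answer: Rational(-24, 5) ≈ -4.8000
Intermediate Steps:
j = Rational(-1, 25) (j = Pow(Add(-3, -22), -1) = Pow(-25, -1) = Rational(-1, 25) ≈ -0.040000)
Mul(Mul(12, j), 10) = Mul(Mul(12, Rational(-1, 25)), 10) = Mul(Rational(-12, 25), 10) = Rational(-24, 5)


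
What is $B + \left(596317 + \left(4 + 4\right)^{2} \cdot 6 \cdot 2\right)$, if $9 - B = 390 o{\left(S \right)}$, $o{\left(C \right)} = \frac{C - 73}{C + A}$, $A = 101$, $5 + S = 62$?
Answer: $\frac{47173546}{79} \approx 5.9713 \cdot 10^{5}$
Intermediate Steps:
$S = 57$ ($S = -5 + 62 = 57$)
$o{\left(C \right)} = \frac{-73 + C}{101 + C}$ ($o{\left(C \right)} = \frac{C - 73}{C + 101} = \frac{-73 + C}{101 + C}$)
$B = \frac{3831}{79}$ ($B = 9 - 390 \frac{-73 + 57}{101 + 57} = 9 - 390 \cdot \frac{1}{158} \left(-16\right) = 9 - 390 \left(- \frac{8}{79}\right) = 9 - - \frac{3120}{79} = 9 + \frac{3120}{79} = \frac{3831}{79} \approx 48.494$)
$B + \left(596317 + \left(4 + 4\right)^{2} \cdot 6 \cdot 2\right) = \frac{3831}{79} + \left(596317 + \left(4 + 4\right)^{2} \cdot 6 \cdot 2\right) = \frac{3831}{79} + \left(596317 + 8^{2} \cdot 6 \cdot 2\right) = \frac{3831}{79} + \left(596317 + 64 \cdot 6 \cdot 2\right) = \frac{3831}{79} + \left(596317 + 384 \cdot 2\right) = \frac{3831}{79} + \left(596317 + 768\right) = \frac{3831}{79} + 597085 = \frac{47173546}{79}$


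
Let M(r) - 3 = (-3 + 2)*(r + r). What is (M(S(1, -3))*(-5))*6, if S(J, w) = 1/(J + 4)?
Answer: -78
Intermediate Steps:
S(J, w) = 1/(4 + J)
M(r) = 3 - 2*r (M(r) = 3 + (-3 + 2)*(r + r) = 3 - 2*r)
(M(S(1, -3))*(-5))*6 = ((3 - 2/(4 + 1))*(-5))*6 = ((3 - 2/5)*(-5))*6 = ((3 - 2*⅕)*(-5))*6 = ((3 - ⅖)*(-5))*6 = ((13/5)*(-5))*6 = -13*6 = -78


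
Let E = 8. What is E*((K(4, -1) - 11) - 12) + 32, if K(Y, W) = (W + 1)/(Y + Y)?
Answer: -152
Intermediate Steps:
K(Y, W) = (1 + W)/(2*Y) (K(Y, W) = (1 + W)/((2*Y)) = (1 + W)*(1/(2*Y)) = (1 + W)/(2*Y))
E*((K(4, -1) - 11) - 12) + 32 = 8*(((1/2)*(1 - 1)/4 - 11) - 12) + 32 = 8*(((1/2)*(1/4)*0 - 11) - 12) + 32 = 8*((0 - 11) - 12) + 32 = 8*(-11 - 12) + 32 = 8*(-23) + 32 = -184 + 32 = -152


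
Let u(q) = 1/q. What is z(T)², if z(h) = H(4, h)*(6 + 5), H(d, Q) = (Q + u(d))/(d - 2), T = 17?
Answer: 576081/64 ≈ 9001.3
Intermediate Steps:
u(q) = 1/q
H(d, Q) = (Q + 1/d)/(-2 + d) (H(d, Q) = (Q + 1/d)/(d - 2) = (Q + 1/d)/(-2 + d))
z(h) = 11/8 + 11*h/2 (z(h) = ((1 + h*4)/(4*(-2 + 4)))*(6 + 5) = ((¼)*(1 + 4*h)/2)*11 = ((¼)*(½)*(1 + 4*h))*11 = (⅛ + h/2)*11 = 11/8 + 11*h/2)
z(T)² = (11/8 + (11/2)*17)² = (11/8 + 187/2)² = (759/8)² = 576081/64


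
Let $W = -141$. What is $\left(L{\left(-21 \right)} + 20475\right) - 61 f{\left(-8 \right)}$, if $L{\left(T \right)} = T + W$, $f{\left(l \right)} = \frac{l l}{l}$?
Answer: $20801$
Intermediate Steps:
$f{\left(l \right)} = l$ ($f{\left(l \right)} = \frac{l^{2}}{l} = l$)
$L{\left(T \right)} = -141 + T$ ($L{\left(T \right)} = T - 141 = -141 + T$)
$\left(L{\left(-21 \right)} + 20475\right) - 61 f{\left(-8 \right)} = \left(\left(-141 - 21\right) + 20475\right) - -488 = \left(-162 + 20475\right) + 488 = 20313 + 488 = 20801$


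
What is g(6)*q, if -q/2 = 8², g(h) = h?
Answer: -768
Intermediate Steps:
q = -128 (q = -2*8² = -2*64 = -128)
g(6)*q = 6*(-128) = -768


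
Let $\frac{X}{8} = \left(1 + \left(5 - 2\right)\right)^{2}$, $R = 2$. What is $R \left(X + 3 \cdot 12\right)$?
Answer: $328$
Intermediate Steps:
$X = 128$ ($X = 8 \left(1 + \left(5 - 2\right)\right)^{2} = 8 \left(1 + 3\right)^{2} = 8 \cdot 4^{2} = 8 \cdot 16 = 128$)
$R \left(X + 3 \cdot 12\right) = 2 \left(128 + 3 \cdot 12\right) = 2 \left(128 + 36\right) = 2 \cdot 164 = 328$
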